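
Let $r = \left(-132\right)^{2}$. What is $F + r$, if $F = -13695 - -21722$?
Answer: $25451$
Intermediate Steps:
$F = 8027$ ($F = -13695 + 21722 = 8027$)
$r = 17424$
$F + r = 8027 + 17424 = 25451$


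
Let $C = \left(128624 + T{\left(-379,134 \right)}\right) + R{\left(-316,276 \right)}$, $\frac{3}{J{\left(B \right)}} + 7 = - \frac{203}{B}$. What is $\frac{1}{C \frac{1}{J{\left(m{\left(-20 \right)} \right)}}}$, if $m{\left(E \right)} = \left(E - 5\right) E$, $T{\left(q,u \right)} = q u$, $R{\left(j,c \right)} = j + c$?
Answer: $- \frac{750}{144042997} \approx -5.2068 \cdot 10^{-6}$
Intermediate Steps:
$R{\left(j,c \right)} = c + j$
$m{\left(E \right)} = E \left(-5 + E\right)$ ($m{\left(E \right)} = \left(-5 + E\right) E = E \left(-5 + E\right)$)
$J{\left(B \right)} = \frac{3}{-7 - \frac{203}{B}}$
$C = 77798$ ($C = \left(128624 - 50786\right) + \left(276 - 316\right) = \left(128624 - 50786\right) - 40 = 77838 - 40 = 77798$)
$\frac{1}{C \frac{1}{J{\left(m{\left(-20 \right)} \right)}}} = \frac{1}{77798 \frac{1}{\left(-3\right) \left(- 20 \left(-5 - 20\right)\right) \frac{1}{203 + 7 \left(- 20 \left(-5 - 20\right)\right)}}} = \frac{1}{77798 \frac{1}{\left(-3\right) \left(\left(-20\right) \left(-25\right)\right) \frac{1}{203 + 7 \left(\left(-20\right) \left(-25\right)\right)}}} = \frac{1}{77798 \frac{1}{\left(-3\right) 500 \frac{1}{203 + 7 \cdot 500}}} = \frac{1}{77798 \frac{1}{\left(-3\right) 500 \frac{1}{203 + 3500}}} = \frac{1}{77798 \frac{1}{\left(-3\right) 500 \cdot \frac{1}{3703}}} = \frac{1}{77798 \frac{1}{- \frac{1500}{3703}}} = \frac{1}{77798 \left(- \frac{3703}{1500}\right)} = \frac{1}{- \frac{144042997}{750}} = - \frac{750}{144042997}$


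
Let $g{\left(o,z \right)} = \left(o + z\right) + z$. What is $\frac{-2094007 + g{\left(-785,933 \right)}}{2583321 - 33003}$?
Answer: $- \frac{348821}{425053} \approx -0.82065$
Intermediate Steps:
$g{\left(o,z \right)} = o + 2 z$
$\frac{-2094007 + g{\left(-785,933 \right)}}{2583321 - 33003} = \frac{-2094007 + \left(-785 + 2 \cdot 933\right)}{2583321 - 33003} = \frac{-2094007 + \left(-785 + 1866\right)}{2583321 + \left(-342724 + 309721\right)} = \frac{-2094007 + 1081}{2583321 - 33003} = - \frac{2092926}{2550318} = \left(-2092926\right) \frac{1}{2550318} = - \frac{348821}{425053}$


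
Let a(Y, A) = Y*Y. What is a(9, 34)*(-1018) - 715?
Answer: -83173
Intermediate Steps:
a(Y, A) = Y²
a(9, 34)*(-1018) - 715 = 9²*(-1018) - 715 = 81*(-1018) - 715 = -82458 - 715 = -83173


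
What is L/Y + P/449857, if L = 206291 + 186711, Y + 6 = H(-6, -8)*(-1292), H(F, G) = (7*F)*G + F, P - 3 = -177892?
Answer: -126320261044/95901864831 ≈ -1.3172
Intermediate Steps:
P = -177889 (P = 3 - 177892 = -177889)
H(F, G) = F + 7*F*G (H(F, G) = 7*F*G + F = F + 7*F*G)
Y = -426366 (Y = -6 - 6*(1 + 7*(-8))*(-1292) = -6 - 6*(1 - 56)*(-1292) = -6 - 6*(-55)*(-1292) = -6 + 330*(-1292) = -6 - 426360 = -426366)
L = 393002
L/Y + P/449857 = 393002/(-426366) - 177889/449857 = 393002*(-1/426366) - 177889*1/449857 = -196501/213183 - 177889/449857 = -126320261044/95901864831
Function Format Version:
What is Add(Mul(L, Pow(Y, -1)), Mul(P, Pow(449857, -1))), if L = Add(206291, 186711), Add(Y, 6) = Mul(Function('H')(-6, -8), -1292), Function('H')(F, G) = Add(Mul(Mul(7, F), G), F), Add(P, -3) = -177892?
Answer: Rational(-126320261044, 95901864831) ≈ -1.3172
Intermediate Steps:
P = -177889 (P = Add(3, -177892) = -177889)
Function('H')(F, G) = Add(F, Mul(7, F, G)) (Function('H')(F, G) = Add(Mul(7, F, G), F) = Add(F, Mul(7, F, G)))
Y = -426366 (Y = Add(-6, Mul(Mul(-6, Add(1, Mul(7, -8))), -1292)) = Add(-6, Mul(Mul(-6, Add(1, -56)), -1292)) = Add(-6, Mul(Mul(-6, -55), -1292)) = Add(-6, Mul(330, -1292)) = Add(-6, -426360) = -426366)
L = 393002
Add(Mul(L, Pow(Y, -1)), Mul(P, Pow(449857, -1))) = Add(Mul(393002, Pow(-426366, -1)), Mul(-177889, Pow(449857, -1))) = Add(Mul(393002, Rational(-1, 426366)), Mul(-177889, Rational(1, 449857))) = Add(Rational(-196501, 213183), Rational(-177889, 449857)) = Rational(-126320261044, 95901864831)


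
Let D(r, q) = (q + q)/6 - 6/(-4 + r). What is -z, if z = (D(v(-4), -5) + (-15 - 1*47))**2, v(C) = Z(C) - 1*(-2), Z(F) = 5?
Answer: -38809/9 ≈ -4312.1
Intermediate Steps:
v(C) = 7 (v(C) = 5 - 1*(-2) = 5 + 2 = 7)
D(r, q) = -6/(-4 + r) + q/3 (D(r, q) = (2*q)*(1/6) - 6/(-4 + r) = q/3 - 6/(-4 + r) = -6/(-4 + r) + q/3)
z = 38809/9 (z = ((-18 - 4*(-5) - 5*7)/(3*(-4 + 7)) + (-15 - 1*47))**2 = ((1/3)*(-18 + 20 - 35)/3 + (-15 - 47))**2 = ((1/3)*(1/3)*(-33) - 62)**2 = (-11/3 - 62)**2 = (-197/3)**2 = 38809/9 ≈ 4312.1)
-z = -1*38809/9 = -38809/9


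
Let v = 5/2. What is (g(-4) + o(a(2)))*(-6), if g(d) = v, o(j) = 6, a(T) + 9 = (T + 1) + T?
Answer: -51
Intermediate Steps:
a(T) = -8 + 2*T (a(T) = -9 + ((T + 1) + T) = -9 + ((1 + T) + T) = -9 + (1 + 2*T) = -8 + 2*T)
v = 5/2 (v = 5*(1/2) = 5/2 ≈ 2.5000)
g(d) = 5/2
(g(-4) + o(a(2)))*(-6) = (5/2 + 6)*(-6) = (17/2)*(-6) = -51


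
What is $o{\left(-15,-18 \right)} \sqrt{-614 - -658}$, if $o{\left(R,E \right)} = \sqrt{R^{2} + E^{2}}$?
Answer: $6 \sqrt{671} \approx 155.42$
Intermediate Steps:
$o{\left(R,E \right)} = \sqrt{E^{2} + R^{2}}$
$o{\left(-15,-18 \right)} \sqrt{-614 - -658} = \sqrt{\left(-18\right)^{2} + \left(-15\right)^{2}} \sqrt{-614 - -658} = \sqrt{324 + 225} \sqrt{-614 + 658} = \sqrt{549} \sqrt{44} = 3 \sqrt{61} \cdot 2 \sqrt{11} = 6 \sqrt{671}$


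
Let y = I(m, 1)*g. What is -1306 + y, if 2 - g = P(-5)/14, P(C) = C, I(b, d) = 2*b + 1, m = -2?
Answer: -18383/14 ≈ -1313.1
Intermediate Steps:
I(b, d) = 1 + 2*b
g = 33/14 (g = 2 - (-5)/14 = 2 - 1*(-5/14) = 2 + 5/14 = 33/14 ≈ 2.3571)
y = -99/14 (y = (1 + 2*(-2))*(33/14) = (1 - 4)*(33/14) = -3*33/14 = -99/14 ≈ -7.0714)
-1306 + y = -1306 - 99/14 = -18383/14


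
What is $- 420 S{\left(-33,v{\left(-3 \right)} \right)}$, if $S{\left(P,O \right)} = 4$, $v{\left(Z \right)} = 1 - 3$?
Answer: $-1680$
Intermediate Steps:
$v{\left(Z \right)} = -2$
$- 420 S{\left(-33,v{\left(-3 \right)} \right)} = \left(-420\right) 4 = -1680$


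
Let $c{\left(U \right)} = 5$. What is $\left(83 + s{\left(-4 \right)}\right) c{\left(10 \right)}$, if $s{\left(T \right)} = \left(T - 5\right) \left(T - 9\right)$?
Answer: $1000$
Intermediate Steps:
$s{\left(T \right)} = \left(-9 + T\right) \left(-5 + T\right)$ ($s{\left(T \right)} = \left(-5 + T\right) \left(-9 + T\right) = \left(-9 + T\right) \left(-5 + T\right)$)
$\left(83 + s{\left(-4 \right)}\right) c{\left(10 \right)} = \left(83 + \left(45 + \left(-4\right)^{2} - -56\right)\right) 5 = \left(83 + \left(45 + 16 + 56\right)\right) 5 = \left(83 + 117\right) 5 = 200 \cdot 5 = 1000$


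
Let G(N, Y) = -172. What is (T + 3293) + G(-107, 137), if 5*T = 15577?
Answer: 31182/5 ≈ 6236.4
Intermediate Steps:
T = 15577/5 (T = (⅕)*15577 = 15577/5 ≈ 3115.4)
(T + 3293) + G(-107, 137) = (15577/5 + 3293) - 172 = 32042/5 - 172 = 31182/5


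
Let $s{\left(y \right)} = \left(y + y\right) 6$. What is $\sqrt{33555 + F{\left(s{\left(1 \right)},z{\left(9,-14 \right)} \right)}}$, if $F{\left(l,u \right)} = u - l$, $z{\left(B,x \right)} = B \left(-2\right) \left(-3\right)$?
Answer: $3 \sqrt{3733} \approx 183.29$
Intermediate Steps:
$z{\left(B,x \right)} = 6 B$ ($z{\left(B,x \right)} = - 2 B \left(-3\right) = 6 B$)
$s{\left(y \right)} = 12 y$ ($s{\left(y \right)} = 2 y 6 = 12 y$)
$\sqrt{33555 + F{\left(s{\left(1 \right)},z{\left(9,-14 \right)} \right)}} = \sqrt{33555 + \left(6 \cdot 9 - 12 \cdot 1\right)} = \sqrt{33555 + \left(54 - 12\right)} = \sqrt{33555 + 42} = \sqrt{33597} = 3 \sqrt{3733}$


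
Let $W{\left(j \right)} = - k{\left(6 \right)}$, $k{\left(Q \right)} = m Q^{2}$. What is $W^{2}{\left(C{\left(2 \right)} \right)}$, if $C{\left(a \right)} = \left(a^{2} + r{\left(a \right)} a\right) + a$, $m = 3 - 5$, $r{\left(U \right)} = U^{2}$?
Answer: $5184$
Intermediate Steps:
$m = -2$ ($m = 3 - 5 = -2$)
$k{\left(Q \right)} = - 2 Q^{2}$
$C{\left(a \right)} = a + a^{2} + a^{3}$ ($C{\left(a \right)} = \left(a^{2} + a^{2} a\right) + a = \left(a^{2} + a^{3}\right) + a = a + a^{2} + a^{3}$)
$W{\left(j \right)} = 72$ ($W{\left(j \right)} = - \left(-2\right) 6^{2} = - \left(-2\right) 36 = \left(-1\right) \left(-72\right) = 72$)
$W^{2}{\left(C{\left(2 \right)} \right)} = 72^{2} = 5184$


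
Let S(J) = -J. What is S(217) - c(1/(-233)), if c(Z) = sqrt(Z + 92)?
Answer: -217 - sqrt(4994355)/233 ≈ -226.59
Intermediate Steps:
c(Z) = sqrt(92 + Z)
S(217) - c(1/(-233)) = -1*217 - sqrt(92 + 1/(-233)) = -217 - sqrt(92 - 1/233) = -217 - sqrt(21435/233) = -217 - sqrt(4994355)/233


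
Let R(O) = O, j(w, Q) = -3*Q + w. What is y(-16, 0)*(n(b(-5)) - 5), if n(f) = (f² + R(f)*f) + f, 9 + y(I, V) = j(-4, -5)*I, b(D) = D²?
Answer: -234950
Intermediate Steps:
j(w, Q) = w - 3*Q
y(I, V) = -9 + 11*I (y(I, V) = -9 + (-4 - 3*(-5))*I = -9 + (-4 + 15)*I = -9 + 11*I)
n(f) = f + 2*f² (n(f) = (f² + f*f) + f = (f² + f²) + f = 2*f² + f = f + 2*f²)
y(-16, 0)*(n(b(-5)) - 5) = (-9 + 11*(-16))*((-5)²*(1 + 2*(-5)²) - 5) = (-9 - 176)*(25*(1 + 2*25) - 5) = -185*(25*(1 + 50) - 5) = -185*(25*51 - 5) = -185*(1275 - 5) = -185*1270 = -234950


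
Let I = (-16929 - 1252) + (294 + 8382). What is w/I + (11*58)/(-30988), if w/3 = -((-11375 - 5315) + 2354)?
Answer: -669398047/147270470 ≈ -4.5454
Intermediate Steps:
w = 43008 (w = 3*(-((-11375 - 5315) + 2354)) = 3*(-(-16690 + 2354)) = 3*(-1*(-14336)) = 3*14336 = 43008)
I = -9505 (I = -18181 + 8676 = -9505)
w/I + (11*58)/(-30988) = 43008/(-9505) + (11*58)/(-30988) = 43008*(-1/9505) + 638*(-1/30988) = -43008/9505 - 319/15494 = -669398047/147270470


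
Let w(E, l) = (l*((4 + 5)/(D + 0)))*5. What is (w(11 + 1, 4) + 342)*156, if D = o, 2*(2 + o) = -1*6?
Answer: 47736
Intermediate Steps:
o = -5 (o = -2 + (-1*6)/2 = -2 + (1/2)*(-6) = -2 - 3 = -5)
D = -5
w(E, l) = -9*l (w(E, l) = (l*((4 + 5)/(-5 + 0)))*5 = (l*(9/(-5)))*5 = (l*(9*(-1/5)))*5 = (l*(-9/5))*5 = -9*l/5*5 = -9*l)
(w(11 + 1, 4) + 342)*156 = (-9*4 + 342)*156 = (-36 + 342)*156 = 306*156 = 47736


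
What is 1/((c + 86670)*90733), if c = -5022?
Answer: 1/7408167984 ≈ 1.3499e-10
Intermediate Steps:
1/((c + 86670)*90733) = 1/((-5022 + 86670)*90733) = (1/90733)/81648 = (1/81648)*(1/90733) = 1/7408167984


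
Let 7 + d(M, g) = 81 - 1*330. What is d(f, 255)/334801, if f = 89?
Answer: -256/334801 ≈ -0.00076463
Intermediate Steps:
d(M, g) = -256 (d(M, g) = -7 + (81 - 1*330) = -7 + (81 - 330) = -7 - 249 = -256)
d(f, 255)/334801 = -256/334801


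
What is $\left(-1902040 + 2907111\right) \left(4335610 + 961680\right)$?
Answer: $5324152557590$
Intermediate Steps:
$\left(-1902040 + 2907111\right) \left(4335610 + 961680\right) = 1005071 \cdot 5297290 = 5324152557590$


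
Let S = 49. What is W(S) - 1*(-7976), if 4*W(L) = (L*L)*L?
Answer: 149553/4 ≈ 37388.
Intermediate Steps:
W(L) = L³/4 (W(L) = ((L*L)*L)/4 = (L²*L)/4 = L³/4)
W(S) - 1*(-7976) = (¼)*49³ - 1*(-7976) = (¼)*117649 + 7976 = 117649/4 + 7976 = 149553/4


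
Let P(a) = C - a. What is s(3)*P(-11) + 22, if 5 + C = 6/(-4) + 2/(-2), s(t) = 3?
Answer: 65/2 ≈ 32.500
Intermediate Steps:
C = -15/2 (C = -5 + (6/(-4) + 2/(-2)) = -5 + (6*(-¼) + 2*(-½)) = -5 + (-3/2 - 1) = -5 - 5/2 = -15/2 ≈ -7.5000)
P(a) = -15/2 - a
s(3)*P(-11) + 22 = 3*(-15/2 - 1*(-11)) + 22 = 3*(-15/2 + 11) + 22 = 3*(7/2) + 22 = 21/2 + 22 = 65/2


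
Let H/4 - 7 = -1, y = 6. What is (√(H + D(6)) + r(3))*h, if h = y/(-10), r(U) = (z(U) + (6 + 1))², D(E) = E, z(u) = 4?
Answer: -363/5 - 3*√30/5 ≈ -75.886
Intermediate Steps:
H = 24 (H = 28 + 4*(-1) = 28 - 4 = 24)
r(U) = 121 (r(U) = (4 + (6 + 1))² = (4 + 7)² = 11² = 121)
h = -⅗ (h = 6/(-10) = 6*(-⅒) = -⅗ ≈ -0.60000)
(√(H + D(6)) + r(3))*h = (√(24 + 6) + 121)*(-⅗) = (√30 + 121)*(-⅗) = (121 + √30)*(-⅗) = -363/5 - 3*√30/5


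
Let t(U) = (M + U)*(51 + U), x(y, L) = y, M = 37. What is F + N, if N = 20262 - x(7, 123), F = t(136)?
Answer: 52606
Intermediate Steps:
t(U) = (37 + U)*(51 + U)
F = 32351 (F = 1887 + 136**2 + 88*136 = 1887 + 18496 + 11968 = 32351)
N = 20255 (N = 20262 - 1*7 = 20262 - 7 = 20255)
F + N = 32351 + 20255 = 52606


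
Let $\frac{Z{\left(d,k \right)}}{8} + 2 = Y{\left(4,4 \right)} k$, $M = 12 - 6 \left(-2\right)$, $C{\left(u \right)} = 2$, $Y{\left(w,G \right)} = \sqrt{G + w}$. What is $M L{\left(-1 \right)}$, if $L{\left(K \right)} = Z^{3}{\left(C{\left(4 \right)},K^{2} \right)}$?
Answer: $-688128 + 491520 \sqrt{2} \approx 6986.3$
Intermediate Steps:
$M = 24$ ($M = 12 - -12 = 12 + 12 = 24$)
$Z{\left(d,k \right)} = -16 + 16 k \sqrt{2}$ ($Z{\left(d,k \right)} = -16 + 8 \sqrt{4 + 4} k = -16 + 8 \sqrt{8} k = -16 + 8 \cdot 2 \sqrt{2} k = -16 + 8 \cdot 2 k \sqrt{2} = -16 + 16 k \sqrt{2}$)
$L{\left(K \right)} = \left(-16 + 16 \sqrt{2} K^{2}\right)^{3}$ ($L{\left(K \right)} = \left(-16 + 16 K^{2} \sqrt{2}\right)^{3} = \left(-16 + 16 \sqrt{2} K^{2}\right)^{3}$)
$M L{\left(-1 \right)} = 24 \cdot 4096 \left(-1 + \sqrt{2} \left(-1\right)^{2}\right)^{3} = 24 \cdot 4096 \left(-1 + \sqrt{2} \cdot 1\right)^{3} = 24 \cdot 4096 \left(-1 + \sqrt{2}\right)^{3} = 98304 \left(-1 + \sqrt{2}\right)^{3}$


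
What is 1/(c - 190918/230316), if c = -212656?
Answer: -115158/24489135107 ≈ -4.7024e-6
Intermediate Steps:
1/(c - 190918/230316) = 1/(-212656 - 190918/230316) = 1/(-212656 - 190918*1/230316) = 1/(-212656 - 95459/115158) = 1/(-24489135107/115158) = -115158/24489135107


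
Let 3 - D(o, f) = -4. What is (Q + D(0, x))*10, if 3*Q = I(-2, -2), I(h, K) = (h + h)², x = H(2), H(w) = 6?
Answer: 370/3 ≈ 123.33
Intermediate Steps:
x = 6
I(h, K) = 4*h² (I(h, K) = (2*h)² = 4*h²)
D(o, f) = 7 (D(o, f) = 3 - 1*(-4) = 3 + 4 = 7)
Q = 16/3 (Q = (4*(-2)²)/3 = (4*4)/3 = (⅓)*16 = 16/3 ≈ 5.3333)
(Q + D(0, x))*10 = (16/3 + 7)*10 = (37/3)*10 = 370/3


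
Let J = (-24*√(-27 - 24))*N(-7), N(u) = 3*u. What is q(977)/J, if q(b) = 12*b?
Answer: -977*I*√51/2142 ≈ -3.2573*I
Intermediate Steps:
J = 504*I*√51 (J = (-24*√(-27 - 24))*(3*(-7)) = -24*I*√51*(-21) = 504*I*√51 ≈ 3599.3*I)
q(977)/J = (12*977)/((504*I*√51)) = 11724*(-I*√51/25704) = -977*I*√51/2142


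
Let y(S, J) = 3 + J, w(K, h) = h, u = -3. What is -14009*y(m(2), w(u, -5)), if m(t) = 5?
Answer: 28018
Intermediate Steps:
-14009*y(m(2), w(u, -5)) = -14009*(3 - 5) = -14009*(-2) = 28018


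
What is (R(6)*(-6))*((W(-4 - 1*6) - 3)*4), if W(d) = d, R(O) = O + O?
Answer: 3744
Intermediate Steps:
R(O) = 2*O
(R(6)*(-6))*((W(-4 - 1*6) - 3)*4) = ((2*6)*(-6))*(((-4 - 1*6) - 3)*4) = (12*(-6))*(((-4 - 6) - 3)*4) = -72*(-10 - 3)*4 = -(-936)*4 = -72*(-52) = 3744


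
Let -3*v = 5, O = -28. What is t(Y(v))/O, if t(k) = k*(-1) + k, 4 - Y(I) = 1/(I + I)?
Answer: 0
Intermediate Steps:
v = -5/3 (v = -⅓*5 = -5/3 ≈ -1.6667)
Y(I) = 4 - 1/(2*I) (Y(I) = 4 - 1/(I + I) = 4 - 1/(2*I))
t(k) = 0 (t(k) = -k + k = 0)
t(Y(v))/O = 0/(-28) = -1/28*0 = 0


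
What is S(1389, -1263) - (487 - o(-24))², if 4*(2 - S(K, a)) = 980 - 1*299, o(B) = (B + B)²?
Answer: -13206629/4 ≈ -3.3017e+6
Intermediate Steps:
o(B) = 4*B² (o(B) = (2*B)² = 4*B²)
S(K, a) = -673/4 (S(K, a) = 2 - (980 - 1*299)/4 = 2 - (980 - 299)/4 = 2 - ¼*681 = 2 - 681/4 = -673/4)
S(1389, -1263) - (487 - o(-24))² = -673/4 - (487 - 4*(-24)²)² = -673/4 - (487 - 4*576)² = -673/4 - (487 - 1*2304)² = -673/4 - (487 - 2304)² = -673/4 - 1*(-1817)² = -673/4 - 1*3301489 = -673/4 - 3301489 = -13206629/4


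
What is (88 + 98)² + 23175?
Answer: 57771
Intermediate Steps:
(88 + 98)² + 23175 = 186² + 23175 = 34596 + 23175 = 57771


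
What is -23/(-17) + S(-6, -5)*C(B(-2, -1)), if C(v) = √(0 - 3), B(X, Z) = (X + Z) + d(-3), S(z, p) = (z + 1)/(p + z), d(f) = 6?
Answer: 23/17 + 5*I*√3/11 ≈ 1.3529 + 0.7873*I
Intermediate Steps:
S(z, p) = (1 + z)/(p + z)
B(X, Z) = 6 + X + Z (B(X, Z) = (X + Z) + 6 = 6 + X + Z)
C(v) = I*√3 (C(v) = √(-3) = I*√3)
-23/(-17) + S(-6, -5)*C(B(-2, -1)) = -23/(-17) + ((1 - 6)/(-5 - 6))*(I*√3) = -23*(-1/17) + (-5/(-11))*(I*√3) = 23/17 + (-1/11*(-5))*(I*√3) = 23/17 + 5*(I*√3)/11 = 23/17 + 5*I*√3/11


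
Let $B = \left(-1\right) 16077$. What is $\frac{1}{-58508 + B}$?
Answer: $- \frac{1}{74585} \approx -1.3408 \cdot 10^{-5}$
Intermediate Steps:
$B = -16077$
$\frac{1}{-58508 + B} = \frac{1}{-58508 - 16077} = \frac{1}{-74585} = - \frac{1}{74585}$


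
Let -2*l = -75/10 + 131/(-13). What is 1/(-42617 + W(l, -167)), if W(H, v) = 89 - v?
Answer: -1/42361 ≈ -2.3607e-5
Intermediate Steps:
l = 457/52 (l = -(-75/10 + 131/(-13))/2 = -(-75*⅒ + 131*(-1/13))/2 = -(-15/2 - 131/13)/2 = -½*(-457/26) = 457/52 ≈ 8.7885)
1/(-42617 + W(l, -167)) = 1/(-42617 + (89 - 1*(-167))) = 1/(-42617 + (89 + 167)) = 1/(-42617 + 256) = 1/(-42361) = -1/42361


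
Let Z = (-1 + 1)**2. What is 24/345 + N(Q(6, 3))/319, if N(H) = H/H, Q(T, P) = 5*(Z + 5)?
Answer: 2667/36685 ≈ 0.072700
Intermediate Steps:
Z = 0 (Z = 0**2 = 0)
Q(T, P) = 25 (Q(T, P) = 5*(0 + 5) = 5*5 = 25)
N(H) = 1
24/345 + N(Q(6, 3))/319 = 24/345 + 1/319 = 24*(1/345) + 1*(1/319) = 8/115 + 1/319 = 2667/36685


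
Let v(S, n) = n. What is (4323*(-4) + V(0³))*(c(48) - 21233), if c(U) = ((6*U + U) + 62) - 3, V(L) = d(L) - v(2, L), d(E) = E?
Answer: 360330696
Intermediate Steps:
V(L) = 0 (V(L) = L - L = 0)
c(U) = 59 + 7*U (c(U) = (7*U + 62) - 3 = (62 + 7*U) - 3 = 59 + 7*U)
(4323*(-4) + V(0³))*(c(48) - 21233) = (4323*(-4) + 0)*((59 + 7*48) - 21233) = (-17292 + 0)*((59 + 336) - 21233) = -17292*(395 - 21233) = -17292*(-20838) = 360330696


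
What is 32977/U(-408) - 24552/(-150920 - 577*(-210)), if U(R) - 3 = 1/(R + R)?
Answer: 400304865372/36399125 ≈ 10998.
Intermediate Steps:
U(R) = 3 + 1/(2*R) (U(R) = 3 + 1/(R + R) = 3 + 1/(2*R))
32977/U(-408) - 24552/(-150920 - 577*(-210)) = 32977/(3 + (½)/(-408)) - 24552/(-150920 - 577*(-210)) = 32977/(3 + (½)*(-1/408)) - 24552/(-150920 + 121170) = 32977/(3 - 1/816) - 24552/(-29750) = 32977/(2447/816) - 24552*(-1/29750) = 32977*(816/2447) + 12276/14875 = 26909232/2447 + 12276/14875 = 400304865372/36399125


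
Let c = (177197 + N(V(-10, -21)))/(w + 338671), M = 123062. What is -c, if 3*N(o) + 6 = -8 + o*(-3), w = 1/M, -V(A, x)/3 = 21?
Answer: -65440187492/125032591809 ≈ -0.52339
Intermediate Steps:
V(A, x) = -63 (V(A, x) = -3*21 = -63)
w = 1/123062 ≈ 8.1260e-6
N(o) = -14/3 - o (N(o) = -2 + (-8 + o*(-3))/3 = -2 + (-8 - 3*o)/3 = -2 + (-8/3 - o) = -14/3 - o)
c = 65440187492/125032591809 (c = (177197 + (-14/3 - 1*(-63)))/(1/123062 + 338671) = (177197 + (-14/3 + 63))/(41677530603/123062) = (177197 + 175/3)*(123062/41677530603) = (531766/3)*(123062/41677530603) = 65440187492/125032591809 ≈ 0.52339)
-c = -1*65440187492/125032591809 = -65440187492/125032591809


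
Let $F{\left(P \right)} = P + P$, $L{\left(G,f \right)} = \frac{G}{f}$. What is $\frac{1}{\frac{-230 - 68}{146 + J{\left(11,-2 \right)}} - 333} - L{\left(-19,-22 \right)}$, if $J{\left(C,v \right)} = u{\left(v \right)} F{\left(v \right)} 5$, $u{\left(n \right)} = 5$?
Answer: $- \frac{74429}{85888} \approx -0.86658$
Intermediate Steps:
$F{\left(P \right)} = 2 P$
$J{\left(C,v \right)} = 50 v$ ($J{\left(C,v \right)} = 5 \cdot 2 v 5 = 10 v 5 = 50 v$)
$\frac{1}{\frac{-230 - 68}{146 + J{\left(11,-2 \right)}} - 333} - L{\left(-19,-22 \right)} = \frac{1}{\frac{-230 - 68}{146 + 50 \left(-2\right)} - 333} - - \frac{19}{-22} = \frac{1}{- \frac{298}{146 - 100} - 333} - \left(-19\right) \left(- \frac{1}{22}\right) = \frac{1}{- \frac{298}{46} - 333} - \frac{19}{22} = \frac{1}{\left(-298\right) \frac{1}{46} - 333} - \frac{19}{22} = \frac{1}{- \frac{149}{23} - 333} - \frac{19}{22} = \frac{1}{- \frac{7808}{23}} - \frac{19}{22} = - \frac{23}{7808} - \frac{19}{22} = - \frac{74429}{85888}$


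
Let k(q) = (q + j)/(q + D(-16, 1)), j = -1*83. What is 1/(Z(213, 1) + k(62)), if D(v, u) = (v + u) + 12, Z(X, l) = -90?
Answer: -59/5331 ≈ -0.011067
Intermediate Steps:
D(v, u) = 12 + u + v (D(v, u) = (u + v) + 12 = 12 + u + v)
j = -83
k(q) = (-83 + q)/(-3 + q) (k(q) = (q - 83)/(q + (12 + 1 - 16)) = (-83 + q)/(q - 3) = (-83 + q)/(-3 + q))
1/(Z(213, 1) + k(62)) = 1/(-90 + (-83 + 62)/(-3 + 62)) = 1/(-90 - 21/59) = 1/(-5331/59) = -59/5331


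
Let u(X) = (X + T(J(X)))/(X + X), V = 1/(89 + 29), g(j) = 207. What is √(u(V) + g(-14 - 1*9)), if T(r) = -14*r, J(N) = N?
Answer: √802/2 ≈ 14.160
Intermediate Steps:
V = 1/118 ≈ 0.0084746
u(X) = -13/2 (u(X) = (X - 14*X)/(X + X) = (-13*X)/((2*X)) = (-13*X)*(1/(2*X)) = -13/2)
√(u(V) + g(-14 - 1*9)) = √(-13/2 + 207) = √(401/2) = √802/2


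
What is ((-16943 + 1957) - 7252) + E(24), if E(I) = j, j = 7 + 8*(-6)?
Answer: -22279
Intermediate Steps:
j = -41 (j = 7 - 48 = -41)
E(I) = -41
((-16943 + 1957) - 7252) + E(24) = ((-16943 + 1957) - 7252) - 41 = (-14986 - 7252) - 41 = -22238 - 41 = -22279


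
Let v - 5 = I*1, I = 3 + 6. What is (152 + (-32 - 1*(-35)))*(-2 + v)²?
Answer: 22320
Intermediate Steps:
I = 9
v = 14 (v = 5 + 9*1 = 5 + 9 = 14)
(152 + (-32 - 1*(-35)))*(-2 + v)² = (152 + (-32 - 1*(-35)))*(-2 + 14)² = (152 + (-32 + 35))*12² = (152 + 3)*144 = 155*144 = 22320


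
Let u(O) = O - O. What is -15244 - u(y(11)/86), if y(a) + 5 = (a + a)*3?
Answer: -15244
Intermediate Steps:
y(a) = -5 + 6*a (y(a) = -5 + (a + a)*3 = -5 + (2*a)*3 = -5 + 6*a)
u(O) = 0
-15244 - u(y(11)/86) = -15244 - 1*0 = -15244 + 0 = -15244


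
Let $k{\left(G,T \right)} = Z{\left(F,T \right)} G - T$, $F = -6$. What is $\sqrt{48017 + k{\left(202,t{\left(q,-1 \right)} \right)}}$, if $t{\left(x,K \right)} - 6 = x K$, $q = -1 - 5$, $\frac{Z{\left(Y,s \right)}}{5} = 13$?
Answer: $\sqrt{61135} \approx 247.25$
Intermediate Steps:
$Z{\left(Y,s \right)} = 65$ ($Z{\left(Y,s \right)} = 5 \cdot 13 = 65$)
$q = -6$
$t{\left(x,K \right)} = 6 + K x$ ($t{\left(x,K \right)} = 6 + x K = 6 + K x$)
$k{\left(G,T \right)} = - T + 65 G$ ($k{\left(G,T \right)} = 65 G - T = - T + 65 G$)
$\sqrt{48017 + k{\left(202,t{\left(q,-1 \right)} \right)}} = \sqrt{48017 + \left(- (6 - -6) + 65 \cdot 202\right)} = \sqrt{48017 + \left(- (6 + 6) + 13130\right)} = \sqrt{48017 + \left(\left(-1\right) 12 + 13130\right)} = \sqrt{48017 + \left(-12 + 13130\right)} = \sqrt{48017 + 13118} = \sqrt{61135}$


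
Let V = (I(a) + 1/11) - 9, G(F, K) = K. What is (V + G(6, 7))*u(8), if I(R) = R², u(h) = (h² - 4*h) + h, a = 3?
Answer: 3120/11 ≈ 283.64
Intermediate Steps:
u(h) = h² - 3*h
V = 1/11 (V = (3² + 1/11) - 9 = (9 + 1/11) - 9 = 100/11 - 9 = 1/11 ≈ 0.090909)
(V + G(6, 7))*u(8) = (1/11 + 7)*(8*(-3 + 8)) = 78*(8*5)/11 = (78/11)*40 = 3120/11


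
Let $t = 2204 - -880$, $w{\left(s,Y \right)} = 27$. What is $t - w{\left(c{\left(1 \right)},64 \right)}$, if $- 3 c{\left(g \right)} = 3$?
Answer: $3057$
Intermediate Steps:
$c{\left(g \right)} = -1$ ($c{\left(g \right)} = \left(- \frac{1}{3}\right) 3 = -1$)
$t = 3084$ ($t = 2204 + 880 = 3084$)
$t - w{\left(c{\left(1 \right)},64 \right)} = 3084 - 27 = 3057$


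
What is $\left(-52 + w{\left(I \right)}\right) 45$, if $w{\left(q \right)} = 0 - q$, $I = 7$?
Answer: $-2655$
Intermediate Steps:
$w{\left(q \right)} = - q$
$\left(-52 + w{\left(I \right)}\right) 45 = \left(-52 - 7\right) 45 = \left(-59\right) 45 = -2655$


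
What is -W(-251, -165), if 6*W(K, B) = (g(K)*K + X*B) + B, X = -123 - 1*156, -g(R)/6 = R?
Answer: 55356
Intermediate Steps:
g(R) = -6*R
X = -279 (X = -123 - 156 = -279)
W(K, B) = -K² - 139*B/3 (W(K, B) = (((-6*K)*K - 279*B) + B)/6 = ((-6*K² - 279*B) + B)/6 = ((-279*B - 6*K²) + B)/6 = (-278*B - 6*K²)/6 = -K² - 139*B/3)
-W(-251, -165) = -(-1*(-251)² - 139/3*(-165)) = -(-1*63001 + 7645) = -(-63001 + 7645) = -1*(-55356) = 55356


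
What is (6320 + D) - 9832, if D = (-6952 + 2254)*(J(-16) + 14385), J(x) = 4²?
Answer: -67659410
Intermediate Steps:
J(x) = 16
D = -67655898 (D = (-6952 + 2254)*(16 + 14385) = -4698*14401 = -67655898)
(6320 + D) - 9832 = (6320 - 67655898) - 9832 = -67649578 - 9832 = -67659410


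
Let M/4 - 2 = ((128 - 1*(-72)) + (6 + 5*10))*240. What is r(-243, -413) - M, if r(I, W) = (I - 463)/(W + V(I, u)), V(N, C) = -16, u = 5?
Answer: -105433766/429 ≈ -2.4577e+5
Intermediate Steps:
r(I, W) = (-463 + I)/(-16 + W) (r(I, W) = (I - 463)/(W - 16) = (-463 + I)/(-16 + W))
M = 245768 (M = 8 + 4*(((128 - 1*(-72)) + (6 + 5*10))*240) = 8 + 4*(((128 + 72) + (6 + 50))*240) = 8 + 4*((200 + 56)*240) = 8 + 4*(256*240) = 8 + 4*61440 = 8 + 245760 = 245768)
r(-243, -413) - M = (-463 - 243)/(-16 - 413) - 1*245768 = -706/(-429) - 245768 = -1/429*(-706) - 245768 = 706/429 - 245768 = -105433766/429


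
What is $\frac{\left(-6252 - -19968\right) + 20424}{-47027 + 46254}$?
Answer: $- \frac{34140}{773} \approx -44.166$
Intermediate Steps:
$\frac{\left(-6252 - -19968\right) + 20424}{-47027 + 46254} = \frac{\left(-6252 + 19968\right) + 20424}{-773} = \left(13716 + 20424\right) \left(- \frac{1}{773}\right) = 34140 \left(- \frac{1}{773}\right) = - \frac{34140}{773}$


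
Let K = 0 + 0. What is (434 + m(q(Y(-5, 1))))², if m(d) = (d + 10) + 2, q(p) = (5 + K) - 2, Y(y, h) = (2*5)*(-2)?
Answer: 201601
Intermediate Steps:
K = 0
Y(y, h) = -20 (Y(y, h) = 10*(-2) = -20)
q(p) = 3 (q(p) = (5 + 0) - 2 = 5 - 2 = 3)
m(d) = 12 + d (m(d) = (10 + d) + 2 = 12 + d)
(434 + m(q(Y(-5, 1))))² = (434 + (12 + 3))² = (434 + 15)² = 449² = 201601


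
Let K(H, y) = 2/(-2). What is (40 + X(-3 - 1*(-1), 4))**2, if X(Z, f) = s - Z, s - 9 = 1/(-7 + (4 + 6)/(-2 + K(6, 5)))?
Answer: 2490084/961 ≈ 2591.1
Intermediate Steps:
K(H, y) = -1 (K(H, y) = 2*(-1/2) = -1)
s = 276/31 (s = 9 + 1/(-7 + (4 + 6)/(-2 - 1)) = 9 + 1/(-7 + 10/(-3)) = 9 + 1/(-7 + 10*(-1/3)) = 9 + 1/(-7 - 10/3) = 9 + 1/(-31/3) = 9 - 3/31 = 276/31 ≈ 8.9032)
X(Z, f) = 276/31 - Z
(40 + X(-3 - 1*(-1), 4))**2 = (40 + (276/31 - (-3 - 1*(-1))))**2 = (40 + (276/31 - (-3 + 1)))**2 = (40 + (276/31 - 1*(-2)))**2 = (40 + (276/31 + 2))**2 = (40 + 338/31)**2 = (1578/31)**2 = 2490084/961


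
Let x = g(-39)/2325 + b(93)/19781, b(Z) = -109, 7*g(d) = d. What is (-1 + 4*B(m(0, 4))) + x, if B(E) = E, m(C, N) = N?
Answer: 1608830397/107311925 ≈ 14.992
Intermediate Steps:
g(d) = d/7
x = -848478/107311925 (x = ((⅐)*(-39))/2325 - 109/19781 = -39/7*1/2325 - 109*1/19781 = -13/5425 - 109/19781 = -848478/107311925 ≈ -0.0079066)
(-1 + 4*B(m(0, 4))) + x = (-1 + 4*4) - 848478/107311925 = (-1 + 16) - 848478/107311925 = 15 - 848478/107311925 = 1608830397/107311925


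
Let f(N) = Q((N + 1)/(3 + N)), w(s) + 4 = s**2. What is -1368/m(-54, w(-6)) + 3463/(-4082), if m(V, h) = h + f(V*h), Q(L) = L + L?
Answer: -4917911201/119712814 ≈ -41.081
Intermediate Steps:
Q(L) = 2*L
w(s) = -4 + s**2
f(N) = 2*(1 + N)/(3 + N) (f(N) = 2*((N + 1)/(3 + N)) = 2*((1 + N)/(3 + N)) = 2*(1 + N)/(3 + N))
m(V, h) = h + 2*(1 + V*h)/(3 + V*h)
-1368/m(-54, w(-6)) + 3463/(-4082) = -1368*(3 - 54*(-4 + (-6)**2))/(2 + (-4 + (-6)**2)*(3 - 54*(-4 + (-6)**2)) + 2*(-54)*(-4 + (-6)**2)) + 3463/(-4082) = -1368*(3 - 54*(-4 + 36))/(2 + (-4 + 36)*(3 - 54*(-4 + 36)) + 2*(-54)*(-4 + 36)) + 3463*(-1/4082) = -1368*(3 - 54*32)/(2 + 32*(3 - 54*32) + 2*(-54)*32) - 3463/4082 = -1368*(3 - 1728)/(2 + 32*(3 - 1728) - 3456) - 3463/4082 = -1368*(-1725/(2 + 32*(-1725) - 3456)) - 3463/4082 = -1368*(-1725/(2 - 55200 - 3456)) - 3463/4082 = -1368/((-1/1725*(-58654))) - 3463/4082 = -1368/58654/1725 - 3463/4082 = -1368*1725/58654 - 3463/4082 = -1179900/29327 - 3463/4082 = -4917911201/119712814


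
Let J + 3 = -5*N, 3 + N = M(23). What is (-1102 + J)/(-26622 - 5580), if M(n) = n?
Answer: 1205/32202 ≈ 0.037420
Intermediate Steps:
N = 20 (N = -3 + 23 = 20)
J = -103 (J = -3 - 5*20 = -3 - 100 = -103)
(-1102 + J)/(-26622 - 5580) = (-1102 - 103)/(-26622 - 5580) = -1205/(-32202) = -1205*(-1/32202) = 1205/32202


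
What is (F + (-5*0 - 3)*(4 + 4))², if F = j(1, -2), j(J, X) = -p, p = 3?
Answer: 729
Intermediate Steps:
j(J, X) = -3 (j(J, X) = -1*3 = -3)
F = -3
(F + (-5*0 - 3)*(4 + 4))² = (-3 + (-5*0 - 3)*(4 + 4))² = (-3 + (0 - 3)*8)² = (-3 - 3*8)² = (-3 - 24)² = (-27)² = 729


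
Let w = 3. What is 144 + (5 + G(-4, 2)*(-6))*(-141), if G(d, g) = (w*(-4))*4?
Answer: -41169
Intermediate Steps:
G(d, g) = -48 (G(d, g) = (3*(-4))*4 = -12*4 = -48)
144 + (5 + G(-4, 2)*(-6))*(-141) = 144 + (5 - 48*(-6))*(-141) = 144 + (5 + 288)*(-141) = 144 + 293*(-141) = 144 - 41313 = -41169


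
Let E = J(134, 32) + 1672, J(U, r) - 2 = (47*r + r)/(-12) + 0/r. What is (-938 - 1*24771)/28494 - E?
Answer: -44077433/28494 ≈ -1546.9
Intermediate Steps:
J(U, r) = 2 - 4*r (J(U, r) = 2 + ((47*r + r)/(-12) + 0/r) = 2 + ((48*r)*(-1/12) + 0) = 2 + (-4*r + 0) = 2 - 4*r)
E = 1546 (E = (2 - 4*32) + 1672 = (2 - 128) + 1672 = -126 + 1672 = 1546)
(-938 - 1*24771)/28494 - E = (-938 - 1*24771)/28494 - 1*1546 = (-938 - 24771)*(1/28494) - 1546 = -25709*1/28494 - 1546 = -25709/28494 - 1546 = -44077433/28494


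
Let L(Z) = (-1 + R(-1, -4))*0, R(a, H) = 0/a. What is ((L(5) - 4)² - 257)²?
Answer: 58081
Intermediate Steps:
R(a, H) = 0
L(Z) = 0 (L(Z) = (-1 + 0)*0 = -1*0 = 0)
((L(5) - 4)² - 257)² = ((0 - 4)² - 257)² = ((-4)² - 257)² = (16 - 257)² = (-241)² = 58081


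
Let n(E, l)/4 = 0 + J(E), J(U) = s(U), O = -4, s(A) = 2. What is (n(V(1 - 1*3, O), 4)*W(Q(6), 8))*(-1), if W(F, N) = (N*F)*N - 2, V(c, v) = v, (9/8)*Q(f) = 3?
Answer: -4048/3 ≈ -1349.3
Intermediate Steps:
Q(f) = 8/3 (Q(f) = (8/9)*3 = 8/3)
J(U) = 2
n(E, l) = 8 (n(E, l) = 4*(0 + 2) = 4*2 = 8)
W(F, N) = -2 + F*N² (W(F, N) = (F*N)*N - 2 = F*N² - 2 = -2 + F*N²)
(n(V(1 - 1*3, O), 4)*W(Q(6), 8))*(-1) = (8*(-2 + (8/3)*8²))*(-1) = (8*(-2 + (8/3)*64))*(-1) = (8*(-2 + 512/3))*(-1) = (8*(506/3))*(-1) = (4048/3)*(-1) = -4048/3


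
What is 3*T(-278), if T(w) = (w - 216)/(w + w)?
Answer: 741/278 ≈ 2.6655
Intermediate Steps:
T(w) = (-216 + w)/(2*w) (T(w) = (-216 + w)/((2*w)) = (-216 + w)*(1/(2*w)) = (-216 + w)/(2*w))
3*T(-278) = 3*((½)*(-216 - 278)/(-278)) = 3*((½)*(-1/278)*(-494)) = 3*(247/278) = 741/278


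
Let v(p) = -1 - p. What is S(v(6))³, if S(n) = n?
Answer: -343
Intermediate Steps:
S(v(6))³ = (-1 - 1*6)³ = (-1 - 6)³ = (-7)³ = -343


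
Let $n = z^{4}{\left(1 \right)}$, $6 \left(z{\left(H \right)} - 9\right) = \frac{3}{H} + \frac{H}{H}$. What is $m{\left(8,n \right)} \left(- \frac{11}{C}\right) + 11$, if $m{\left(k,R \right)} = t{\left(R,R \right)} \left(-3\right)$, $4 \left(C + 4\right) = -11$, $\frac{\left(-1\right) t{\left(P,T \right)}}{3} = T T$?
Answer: $\frac{22010842386797}{19683} \approx 1.1183 \cdot 10^{9}$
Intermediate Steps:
$t{\left(P,T \right)} = - 3 T^{2}$ ($t{\left(P,T \right)} = - 3 T T = - 3 T^{2}$)
$C = - \frac{27}{4}$ ($C = -4 + \frac{1}{4} \left(-11\right) = -4 - \frac{11}{4} = - \frac{27}{4} \approx -6.75$)
$z{\left(H \right)} = \frac{55}{6} + \frac{1}{2 H}$ ($z{\left(H \right)} = 9 + \frac{\frac{3}{H} + \frac{H}{H}}{6} = 9 + \frac{\frac{3}{H} + 1}{6} = 9 + \frac{1 + \frac{3}{H}}{6} = 9 + \left(\frac{1}{6} + \frac{1}{2 H}\right) = \frac{55}{6} + \frac{1}{2 H}$)
$n = \frac{707281}{81}$ ($n = \left(\frac{3 + 55 \cdot 1}{6 \cdot 1}\right)^{4} = \left(\frac{1}{6} \cdot 1 \left(3 + 55\right)\right)^{4} = \left(\frac{1}{6} \cdot 1 \cdot 58\right)^{4} = \left(\frac{29}{3}\right)^{4} = \frac{707281}{81} \approx 8731.9$)
$m{\left(k,R \right)} = 9 R^{2}$ ($m{\left(k,R \right)} = - 3 R^{2} \left(-3\right) = 9 R^{2}$)
$m{\left(8,n \right)} \left(- \frac{11}{C}\right) + 11 = 9 \left(\frac{707281}{81}\right)^{2} \left(- \frac{11}{- \frac{27}{4}}\right) + 11 = 9 \cdot \frac{500246412961}{6561} \left(\left(-11\right) \left(- \frac{4}{27}\right)\right) + 11 = \frac{500246412961}{729} \cdot \frac{44}{27} + 11 = \frac{22010842170284}{19683} + 11 = \frac{22010842386797}{19683}$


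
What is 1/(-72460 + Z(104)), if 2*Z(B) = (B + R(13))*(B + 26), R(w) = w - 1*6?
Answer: -1/65245 ≈ -1.5327e-5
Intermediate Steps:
R(w) = -6 + w (R(w) = w - 6 = -6 + w)
Z(B) = (7 + B)*(26 + B)/2 (Z(B) = ((B + (-6 + 13))*(B + 26))/2 = ((B + 7)*(26 + B))/2 = ((7 + B)*(26 + B))/2 = (7 + B)*(26 + B)/2)
1/(-72460 + Z(104)) = 1/(-72460 + (91 + (1/2)*104**2 + (33/2)*104)) = 1/(-72460 + (91 + (1/2)*10816 + 1716)) = 1/(-72460 + (91 + 5408 + 1716)) = 1/(-72460 + 7215) = 1/(-65245) = -1/65245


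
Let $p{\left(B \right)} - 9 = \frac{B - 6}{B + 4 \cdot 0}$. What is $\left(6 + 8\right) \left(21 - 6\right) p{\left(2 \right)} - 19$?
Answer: $1451$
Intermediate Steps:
$p{\left(B \right)} = 9 + \frac{-6 + B}{B}$ ($p{\left(B \right)} = 9 + \frac{B - 6}{B + 4 \cdot 0} = 9 + \frac{-6 + B}{B + 0} = 9 + \frac{-6 + B}{B}$)
$\left(6 + 8\right) \left(21 - 6\right) p{\left(2 \right)} - 19 = \left(6 + 8\right) \left(21 - 6\right) \left(10 - \frac{6}{2}\right) - 19 = 14 \cdot 15 \left(10 - 3\right) - 19 = 210 \left(10 - 3\right) - 19 = 210 \cdot 7 - 19 = 1470 - 19 = 1451$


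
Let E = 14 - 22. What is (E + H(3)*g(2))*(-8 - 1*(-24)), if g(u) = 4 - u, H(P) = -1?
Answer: -160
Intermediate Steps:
E = -8
(E + H(3)*g(2))*(-8 - 1*(-24)) = (-8 - (4 - 1*2))*(-8 - 1*(-24)) = (-8 - (4 - 2))*(-8 + 24) = (-8 - 1*2)*16 = (-8 - 2)*16 = -10*16 = -160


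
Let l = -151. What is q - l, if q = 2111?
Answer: 2262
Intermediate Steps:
q - l = 2111 - 1*(-151) = 2111 + 151 = 2262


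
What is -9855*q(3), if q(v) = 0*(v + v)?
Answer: 0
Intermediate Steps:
q(v) = 0 (q(v) = 0*(2*v) = 0)
-9855*q(3) = -9855*0 = 0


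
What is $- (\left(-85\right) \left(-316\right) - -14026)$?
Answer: $-40886$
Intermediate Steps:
$- (\left(-85\right) \left(-316\right) - -14026) = - (26860 + 14026) = \left(-1\right) 40886 = -40886$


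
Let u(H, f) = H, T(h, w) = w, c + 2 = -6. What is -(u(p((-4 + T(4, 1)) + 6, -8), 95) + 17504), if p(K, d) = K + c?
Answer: -17499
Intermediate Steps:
c = -8 (c = -2 - 6 = -8)
p(K, d) = -8 + K (p(K, d) = K - 8 = -8 + K)
-(u(p((-4 + T(4, 1)) + 6, -8), 95) + 17504) = -((-8 + ((-4 + 1) + 6)) + 17504) = -((-8 + (-3 + 6)) + 17504) = -((-8 + 3) + 17504) = -(-5 + 17504) = -1*17499 = -17499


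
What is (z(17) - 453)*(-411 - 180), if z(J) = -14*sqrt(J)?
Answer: 267723 + 8274*sqrt(17) ≈ 3.0184e+5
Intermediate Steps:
(z(17) - 453)*(-411 - 180) = (-14*sqrt(17) - 453)*(-411 - 180) = (-453 - 14*sqrt(17))*(-591) = 267723 + 8274*sqrt(17)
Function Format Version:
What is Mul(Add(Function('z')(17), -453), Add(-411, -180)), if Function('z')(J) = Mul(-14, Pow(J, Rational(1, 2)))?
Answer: Add(267723, Mul(8274, Pow(17, Rational(1, 2)))) ≈ 3.0184e+5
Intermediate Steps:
Mul(Add(Function('z')(17), -453), Add(-411, -180)) = Mul(Add(Mul(-14, Pow(17, Rational(1, 2))), -453), Add(-411, -180)) = Mul(Add(-453, Mul(-14, Pow(17, Rational(1, 2)))), -591) = Add(267723, Mul(8274, Pow(17, Rational(1, 2))))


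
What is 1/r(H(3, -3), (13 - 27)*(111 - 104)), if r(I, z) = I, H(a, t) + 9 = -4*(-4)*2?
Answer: 1/23 ≈ 0.043478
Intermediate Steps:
H(a, t) = 23 (H(a, t) = -9 - 4*(-4)*2 = -9 + 16*2 = -9 + 32 = 23)
1/r(H(3, -3), (13 - 27)*(111 - 104)) = 1/23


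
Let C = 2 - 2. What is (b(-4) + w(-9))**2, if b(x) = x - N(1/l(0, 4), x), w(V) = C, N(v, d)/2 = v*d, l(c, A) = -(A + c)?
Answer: 36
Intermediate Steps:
l(c, A) = -A - c
C = 0
N(v, d) = 2*d*v (N(v, d) = 2*(v*d) = 2*(d*v) = 2*d*v)
w(V) = 0
b(x) = 3*x/2 (b(x) = x - 2*x/(-1*4 - 1*0) = x - 2*x/(-4 + 0) = x - 2*x/(-4) = x - 2*x*(-1)/4 = x - (-1)*x/2 = x + x/2 = 3*x/2)
(b(-4) + w(-9))**2 = ((3/2)*(-4) + 0)**2 = (-6 + 0)**2 = (-6)**2 = 36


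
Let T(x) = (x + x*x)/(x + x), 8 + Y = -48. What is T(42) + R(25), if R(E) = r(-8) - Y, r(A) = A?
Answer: 139/2 ≈ 69.500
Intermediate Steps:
Y = -56 (Y = -8 - 48 = -56)
T(x) = (x + x**2)/(2*x) (T(x) = (x + x**2)/((2*x)) = (x + x**2)*(1/(2*x)) = (x + x**2)/(2*x))
R(E) = 48 (R(E) = -8 - 1*(-56) = -8 + 56 = 48)
T(42) + R(25) = (1/2 + (1/2)*42) + 48 = (1/2 + 21) + 48 = 43/2 + 48 = 139/2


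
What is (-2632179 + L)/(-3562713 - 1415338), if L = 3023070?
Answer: -390891/4978051 ≈ -0.078523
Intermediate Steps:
(-2632179 + L)/(-3562713 - 1415338) = (-2632179 + 3023070)/(-3562713 - 1415338) = 390891/(-4978051) = 390891*(-1/4978051) = -390891/4978051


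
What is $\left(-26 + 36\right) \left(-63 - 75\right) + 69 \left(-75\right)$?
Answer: $-6555$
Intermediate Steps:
$\left(-26 + 36\right) \left(-63 - 75\right) + 69 \left(-75\right) = 10 \left(-138\right) - 5175 = -1380 - 5175 = -6555$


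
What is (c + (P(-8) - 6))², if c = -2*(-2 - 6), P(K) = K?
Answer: 4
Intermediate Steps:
c = 16 (c = -2*(-8) = 16)
(c + (P(-8) - 6))² = (16 + (-8 - 6))² = (16 - 14)² = 2² = 4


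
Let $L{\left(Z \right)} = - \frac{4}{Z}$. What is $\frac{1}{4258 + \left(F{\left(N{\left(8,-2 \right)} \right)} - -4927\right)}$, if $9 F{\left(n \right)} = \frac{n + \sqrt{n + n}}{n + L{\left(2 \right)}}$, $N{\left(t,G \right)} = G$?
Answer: $\frac{1487979}{13667169781} + \frac{9 i}{13667169781} \approx 0.00010887 + 6.5851 \cdot 10^{-10} i$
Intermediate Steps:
$F{\left(n \right)} = \frac{n + \sqrt{2} \sqrt{n}}{9 \left(-2 + n\right)}$ ($F{\left(n \right)} = \frac{\left(n + \sqrt{n + n}\right) \frac{1}{n - \frac{4}{2}}}{9} = \frac{\left(n + \sqrt{2 n}\right) \frac{1}{n - 2}}{9} = \frac{\left(n + \sqrt{2} \sqrt{n}\right) \frac{1}{n - 2}}{9} = \frac{\left(n + \sqrt{2} \sqrt{n}\right) \frac{1}{-2 + n}}{9} = \frac{\frac{1}{-2 + n} \left(n + \sqrt{2} \sqrt{n}\right)}{9} = \frac{n + \sqrt{2} \sqrt{n}}{9 \left(-2 + n\right)}$)
$\frac{1}{4258 + \left(F{\left(N{\left(8,-2 \right)} \right)} - -4927\right)} = \frac{1}{4258 + \left(\frac{-2 + \sqrt{2} \sqrt{-2}}{9 \left(-2 - 2\right)} - -4927\right)} = \frac{1}{4258 + \left(\frac{-2 + \sqrt{2} i \sqrt{2}}{9 \left(-4\right)} + 4927\right)} = \frac{1}{4258 + \left(\frac{1}{9} \left(- \frac{1}{4}\right) \left(-2 + 2 i\right) + 4927\right)} = \frac{1}{4258 + \left(\left(\frac{1}{18} - \frac{i}{18}\right) + 4927\right)} = \frac{1}{4258 + \left(\frac{88687}{18} - \frac{i}{18}\right)} = \frac{1}{\frac{165331}{18} - \frac{i}{18}} = \frac{162 \left(\frac{165331}{18} + \frac{i}{18}\right)}{13667169781}$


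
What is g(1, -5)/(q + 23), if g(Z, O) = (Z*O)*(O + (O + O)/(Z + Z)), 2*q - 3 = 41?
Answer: 10/9 ≈ 1.1111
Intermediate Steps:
q = 22 (q = 3/2 + (1/2)*41 = 3/2 + 41/2 = 22)
g(Z, O) = O*Z*(O + O/Z) (g(Z, O) = (O*Z)*(O + (2*O)/((2*Z))) = (O*Z)*(O + (2*O)*(1/(2*Z))) = (O*Z)*(O + O/Z) = O*Z*(O + O/Z))
g(1, -5)/(q + 23) = ((-5)**2*(1 + 1))/(22 + 23) = (25*2)/45 = 50*(1/45) = 10/9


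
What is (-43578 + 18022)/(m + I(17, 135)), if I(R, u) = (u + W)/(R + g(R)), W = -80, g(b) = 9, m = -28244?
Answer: 664456/734289 ≈ 0.90490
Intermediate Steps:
I(R, u) = (-80 + u)/(9 + R) (I(R, u) = (u - 80)/(R + 9) = (-80 + u)/(9 + R))
(-43578 + 18022)/(m + I(17, 135)) = (-43578 + 18022)/(-28244 + (-80 + 135)/(9 + 17)) = -25556/(-28244 + 55/26) = -25556/(-734289/26) = -25556*(-26/734289) = 664456/734289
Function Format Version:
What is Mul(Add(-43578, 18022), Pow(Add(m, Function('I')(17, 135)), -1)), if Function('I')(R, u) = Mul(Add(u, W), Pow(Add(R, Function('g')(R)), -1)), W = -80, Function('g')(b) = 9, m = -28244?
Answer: Rational(664456, 734289) ≈ 0.90490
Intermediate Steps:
Function('I')(R, u) = Mul(Pow(Add(9, R), -1), Add(-80, u)) (Function('I')(R, u) = Mul(Add(u, -80), Pow(Add(R, 9), -1)) = Mul(Add(-80, u), Pow(Add(9, R), -1)) = Mul(Pow(Add(9, R), -1), Add(-80, u)))
Mul(Add(-43578, 18022), Pow(Add(m, Function('I')(17, 135)), -1)) = Mul(Add(-43578, 18022), Pow(Add(-28244, Mul(Pow(Add(9, 17), -1), Add(-80, 135))), -1)) = Mul(-25556, Pow(Add(-28244, Mul(Pow(26, -1), 55)), -1)) = Mul(-25556, Pow(Add(-28244, Mul(Rational(1, 26), 55)), -1)) = Mul(-25556, Pow(Add(-28244, Rational(55, 26)), -1)) = Mul(-25556, Pow(Rational(-734289, 26), -1)) = Mul(-25556, Rational(-26, 734289)) = Rational(664456, 734289)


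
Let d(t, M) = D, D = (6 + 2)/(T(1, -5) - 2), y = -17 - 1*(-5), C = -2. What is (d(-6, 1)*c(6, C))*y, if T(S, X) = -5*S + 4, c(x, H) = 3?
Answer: 96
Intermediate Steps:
y = -12 (y = -17 + 5 = -12)
T(S, X) = 4 - 5*S
D = -8/3 (D = (6 + 2)/((4 - 5*1) - 2) = 8/((4 - 5) - 2) = 8/(-1 - 2) = 8/(-3) = 8*(-⅓) = -8/3 ≈ -2.6667)
d(t, M) = -8/3
(d(-6, 1)*c(6, C))*y = -8/3*3*(-12) = -8*(-12) = 96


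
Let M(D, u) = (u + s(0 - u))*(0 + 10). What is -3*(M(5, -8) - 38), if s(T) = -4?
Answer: 474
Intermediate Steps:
M(D, u) = -40 + 10*u (M(D, u) = (u - 4)*(0 + 10) = (-4 + u)*10 = -40 + 10*u)
-3*(M(5, -8) - 38) = -3*((-40 + 10*(-8)) - 38) = -3*((-40 - 80) - 38) = -3*(-120 - 38) = -3*(-158) = 474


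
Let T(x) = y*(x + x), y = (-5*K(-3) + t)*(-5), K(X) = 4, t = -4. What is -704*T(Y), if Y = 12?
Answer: -2027520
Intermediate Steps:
y = 120 (y = (-5*4 - 4)*(-5) = (-20 - 4)*(-5) = -24*(-5) = 120)
T(x) = 240*x (T(x) = 120*(x + x) = 120*(2*x) = 240*x)
-704*T(Y) = -168960*12 = -704*2880 = -2027520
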